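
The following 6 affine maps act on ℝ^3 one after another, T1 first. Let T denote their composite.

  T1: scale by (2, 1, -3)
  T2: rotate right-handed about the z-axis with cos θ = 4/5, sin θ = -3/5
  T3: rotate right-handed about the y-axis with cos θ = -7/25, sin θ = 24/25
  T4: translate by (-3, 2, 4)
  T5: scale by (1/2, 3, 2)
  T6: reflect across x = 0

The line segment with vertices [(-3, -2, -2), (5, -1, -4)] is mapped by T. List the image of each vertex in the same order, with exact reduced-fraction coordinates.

image vertices: (-111/50, 12, 404/25), (-403/125, -72/5, -1616/125)

T1 scale by (2, 1, -3): (-3, -2, -2) → (-6, -2, 6); (5, -1, -4) → (10, -1, 12)
T2 rotate right-handed about the z-axis with cos θ = 4/5, sin θ = -3/5: (-6, -2, 6) → (-6, 2, 6); (10, -1, 12) → (37/5, -34/5, 12)
T3 rotate right-handed about the y-axis with cos θ = -7/25, sin θ = 24/25: (-6, 2, 6) → (186/25, 2, 102/25); (37/5, -34/5, 12) → (1181/125, -34/5, -1308/125)
T4 translate by (-3, 2, 4): (186/25, 2, 102/25) → (111/25, 4, 202/25); (1181/125, -34/5, -1308/125) → (806/125, -24/5, -808/125)
T5 scale by (1/2, 3, 2): (111/25, 4, 202/25) → (111/50, 12, 404/25); (806/125, -24/5, -808/125) → (403/125, -72/5, -1616/125)
T6 reflect across x = 0: (111/50, 12, 404/25) → (-111/50, 12, 404/25); (403/125, -72/5, -1616/125) → (-403/125, -72/5, -1616/125)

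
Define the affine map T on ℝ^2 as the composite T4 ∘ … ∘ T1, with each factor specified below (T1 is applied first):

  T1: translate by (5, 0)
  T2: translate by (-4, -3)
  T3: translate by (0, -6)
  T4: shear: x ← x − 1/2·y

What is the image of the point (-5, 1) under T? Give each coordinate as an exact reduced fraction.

T1 translate by (5, 0): (-5, 1) → (0, 1)
T2 translate by (-4, -3): (0, 1) → (-4, -2)
T3 translate by (0, -6): (-4, -2) → (-4, -8)
T4 shear: x ← x − 1/2·y: (-4, -8) → (0, -8)

T(p) = (0, -8)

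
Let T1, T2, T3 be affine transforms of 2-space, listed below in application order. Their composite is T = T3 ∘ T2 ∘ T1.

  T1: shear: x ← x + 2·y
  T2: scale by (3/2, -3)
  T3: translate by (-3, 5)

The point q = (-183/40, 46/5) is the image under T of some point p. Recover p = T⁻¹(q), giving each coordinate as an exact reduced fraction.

p = (7/4, -7/5)

T1 = [1 2 0; 0 1 0; 0 0 1]
T2·T1 = [3/2 3 0; 0 -3 0; 0 0 1]
T3·…·T1 = [3/2 3 -3; 0 -3 5; 0 0 1]
det M = -9/2; M⁻¹ = [2/3 2/3 -4/3; 0 -1/3 5/3; 0 0 1]
M⁻¹ · (-183/40, 46/5)ᵀ = (7/4, -7/5)ᵀ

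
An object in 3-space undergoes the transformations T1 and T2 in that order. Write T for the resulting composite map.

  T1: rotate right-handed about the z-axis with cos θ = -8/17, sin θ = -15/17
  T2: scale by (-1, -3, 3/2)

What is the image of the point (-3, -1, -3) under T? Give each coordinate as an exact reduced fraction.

T(p) = (-9/17, -159/17, -9/2)

T1 rotate right-handed about the z-axis with cos θ = -8/17, sin θ = -15/17: (-3, -1, -3) → (9/17, 53/17, -3)
T2 scale by (-1, -3, 3/2): (9/17, 53/17, -3) → (-9/17, -159/17, -9/2)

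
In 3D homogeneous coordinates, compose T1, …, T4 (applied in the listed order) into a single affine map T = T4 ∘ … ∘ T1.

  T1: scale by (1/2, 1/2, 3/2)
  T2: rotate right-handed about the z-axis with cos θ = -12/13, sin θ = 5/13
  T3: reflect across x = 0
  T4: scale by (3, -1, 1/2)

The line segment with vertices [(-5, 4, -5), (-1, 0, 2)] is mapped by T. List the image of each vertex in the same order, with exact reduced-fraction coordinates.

image vertices: (-60/13, 73/26, -15/4), (-18/13, 5/26, 3/2)

T1 scale by (1/2, 1/2, 3/2): (-5, 4, -5) → (-5/2, 2, -15/2); (-1, 0, 2) → (-1/2, 0, 3)
T2 rotate right-handed about the z-axis with cos θ = -12/13, sin θ = 5/13: (-5/2, 2, -15/2) → (20/13, -73/26, -15/2); (-1/2, 0, 3) → (6/13, -5/26, 3)
T3 reflect across x = 0: (20/13, -73/26, -15/2) → (-20/13, -73/26, -15/2); (6/13, -5/26, 3) → (-6/13, -5/26, 3)
T4 scale by (3, -1, 1/2): (-20/13, -73/26, -15/2) → (-60/13, 73/26, -15/4); (-6/13, -5/26, 3) → (-18/13, 5/26, 3/2)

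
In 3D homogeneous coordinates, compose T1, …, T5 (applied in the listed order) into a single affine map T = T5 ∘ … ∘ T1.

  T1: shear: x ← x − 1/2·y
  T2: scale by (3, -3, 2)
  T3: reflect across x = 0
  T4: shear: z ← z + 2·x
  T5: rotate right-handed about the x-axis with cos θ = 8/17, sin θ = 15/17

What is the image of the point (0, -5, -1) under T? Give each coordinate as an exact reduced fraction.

T1 shear: x ← x − 1/2·y: (0, -5, -1) → (5/2, -5, -1)
T2 scale by (3, -3, 2): (5/2, -5, -1) → (15/2, 15, -2)
T3 reflect across x = 0: (15/2, 15, -2) → (-15/2, 15, -2)
T4 shear: z ← z + 2·x: (-15/2, 15, -2) → (-15/2, 15, -17)
T5 rotate right-handed about the x-axis with cos θ = 8/17, sin θ = 15/17: (-15/2, 15, -17) → (-15/2, 375/17, 89/17)

T(p) = (-15/2, 375/17, 89/17)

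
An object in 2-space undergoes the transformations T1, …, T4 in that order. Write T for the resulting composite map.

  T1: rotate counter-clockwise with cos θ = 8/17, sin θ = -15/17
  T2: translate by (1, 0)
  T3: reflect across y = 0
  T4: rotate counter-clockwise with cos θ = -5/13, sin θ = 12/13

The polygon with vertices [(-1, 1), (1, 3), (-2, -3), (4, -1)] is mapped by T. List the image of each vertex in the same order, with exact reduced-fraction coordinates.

image vertices: (12/17, 31/17), (-242/221, 885/221), (292/221, -498/221), (-58/13, 4/13)

T1 rotate counter-clockwise with cos θ = 8/17, sin θ = -15/17: (-1, 1) → (7/17, 23/17); (1, 3) → (53/17, 9/17); (-2, -3) → (-61/17, 6/17); (4, -1) → (1, -4)
T2 translate by (1, 0): (7/17, 23/17) → (24/17, 23/17); (53/17, 9/17) → (70/17, 9/17); (-61/17, 6/17) → (-44/17, 6/17); (1, -4) → (2, -4)
T3 reflect across y = 0: (24/17, 23/17) → (24/17, -23/17); (70/17, 9/17) → (70/17, -9/17); (-44/17, 6/17) → (-44/17, -6/17); (2, -4) → (2, 4)
T4 rotate counter-clockwise with cos θ = -5/13, sin θ = 12/13: (24/17, -23/17) → (12/17, 31/17); (70/17, -9/17) → (-242/221, 885/221); (-44/17, -6/17) → (292/221, -498/221); (2, 4) → (-58/13, 4/13)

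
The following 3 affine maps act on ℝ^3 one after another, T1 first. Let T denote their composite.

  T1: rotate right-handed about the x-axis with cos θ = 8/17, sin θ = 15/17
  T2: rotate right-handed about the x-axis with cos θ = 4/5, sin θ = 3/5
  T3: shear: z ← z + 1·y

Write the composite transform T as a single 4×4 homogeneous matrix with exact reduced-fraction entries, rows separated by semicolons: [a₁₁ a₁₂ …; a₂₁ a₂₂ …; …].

T1 = [1 0 0 0; 0 8/17 -15/17 0; 0 15/17 8/17 0; 0 0 0 1]
T2·T1 = [1 0 0 0; 0 -13/85 -84/85 0; 0 84/85 -13/85 0; 0 0 0 1]
T3·…·T1 = [1 0 0 0; 0 -13/85 -84/85 0; 0 71/85 -97/85 0; 0 0 0 1]

T = [1 0 0 0; 0 -13/85 -84/85 0; 0 71/85 -97/85 0; 0 0 0 1]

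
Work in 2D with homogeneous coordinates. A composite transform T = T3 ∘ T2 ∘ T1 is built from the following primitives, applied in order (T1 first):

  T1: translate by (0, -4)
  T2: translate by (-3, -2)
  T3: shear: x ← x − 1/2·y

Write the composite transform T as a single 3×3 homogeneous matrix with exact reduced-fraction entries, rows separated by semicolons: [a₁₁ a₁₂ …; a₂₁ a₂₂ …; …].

T = [1 -1/2 0; 0 1 -6; 0 0 1]

T1 = [1 0 0; 0 1 -4; 0 0 1]
T2·T1 = [1 0 -3; 0 1 -6; 0 0 1]
T3·…·T1 = [1 -1/2 0; 0 1 -6; 0 0 1]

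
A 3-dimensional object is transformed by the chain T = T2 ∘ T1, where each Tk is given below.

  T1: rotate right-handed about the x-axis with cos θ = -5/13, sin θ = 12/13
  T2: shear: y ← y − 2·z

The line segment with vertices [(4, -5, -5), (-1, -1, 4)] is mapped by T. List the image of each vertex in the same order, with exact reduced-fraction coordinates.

T1 rotate right-handed about the x-axis with cos θ = -5/13, sin θ = 12/13: (4, -5, -5) → (4, 85/13, -35/13); (-1, -1, 4) → (-1, -43/13, -32/13)
T2 shear: y ← y − 2·z: (4, 85/13, -35/13) → (4, 155/13, -35/13); (-1, -43/13, -32/13) → (-1, 21/13, -32/13)

image vertices: (4, 155/13, -35/13), (-1, 21/13, -32/13)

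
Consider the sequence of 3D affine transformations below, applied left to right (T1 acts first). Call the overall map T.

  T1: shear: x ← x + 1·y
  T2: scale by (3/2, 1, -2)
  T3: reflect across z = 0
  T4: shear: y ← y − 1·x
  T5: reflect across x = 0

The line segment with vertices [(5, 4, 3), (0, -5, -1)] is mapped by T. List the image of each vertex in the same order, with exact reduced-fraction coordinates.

image vertices: (-27/2, -19/2, 6), (15/2, 5/2, -2)

T1 shear: x ← x + 1·y: (5, 4, 3) → (9, 4, 3); (0, -5, -1) → (-5, -5, -1)
T2 scale by (3/2, 1, -2): (9, 4, 3) → (27/2, 4, -6); (-5, -5, -1) → (-15/2, -5, 2)
T3 reflect across z = 0: (27/2, 4, -6) → (27/2, 4, 6); (-15/2, -5, 2) → (-15/2, -5, -2)
T4 shear: y ← y − 1·x: (27/2, 4, 6) → (27/2, -19/2, 6); (-15/2, -5, -2) → (-15/2, 5/2, -2)
T5 reflect across x = 0: (27/2, -19/2, 6) → (-27/2, -19/2, 6); (-15/2, 5/2, -2) → (15/2, 5/2, -2)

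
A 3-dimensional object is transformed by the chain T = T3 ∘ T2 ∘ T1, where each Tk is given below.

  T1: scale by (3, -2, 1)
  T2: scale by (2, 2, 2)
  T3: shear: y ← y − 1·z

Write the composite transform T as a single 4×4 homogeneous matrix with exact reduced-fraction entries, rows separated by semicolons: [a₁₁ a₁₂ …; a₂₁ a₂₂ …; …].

T1 = [3 0 0 0; 0 -2 0 0; 0 0 1 0; 0 0 0 1]
T2·T1 = [6 0 0 0; 0 -4 0 0; 0 0 2 0; 0 0 0 1]
T3·…·T1 = [6 0 0 0; 0 -4 -2 0; 0 0 2 0; 0 0 0 1]

T = [6 0 0 0; 0 -4 -2 0; 0 0 2 0; 0 0 0 1]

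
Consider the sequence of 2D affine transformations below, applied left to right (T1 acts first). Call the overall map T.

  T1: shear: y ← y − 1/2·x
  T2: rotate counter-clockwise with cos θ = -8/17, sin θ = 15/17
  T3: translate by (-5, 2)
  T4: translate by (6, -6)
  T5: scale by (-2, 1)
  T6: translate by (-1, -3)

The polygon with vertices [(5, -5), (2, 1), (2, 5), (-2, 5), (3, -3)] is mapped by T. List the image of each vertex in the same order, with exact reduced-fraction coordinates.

image vertices: (-196/17, 16/17), (-19/17, -89/17), (101/17, -121/17), (97/17, -197/17), (-138/17, -38/17)

T1 shear: y ← y − 1/2·x: (5, -5) → (5, -15/2); (2, 1) → (2, 0); (2, 5) → (2, 4); (-2, 5) → (-2, 6); (3, -3) → (3, -9/2)
T2 rotate counter-clockwise with cos θ = -8/17, sin θ = 15/17: (5, -15/2) → (145/34, 135/17); (2, 0) → (-16/17, 30/17); (2, 4) → (-76/17, -2/17); (-2, 6) → (-74/17, -78/17); (3, -9/2) → (87/34, 81/17)
T3 translate by (-5, 2): (145/34, 135/17) → (-25/34, 169/17); (-16/17, 30/17) → (-101/17, 64/17); (-76/17, -2/17) → (-161/17, 32/17); (-74/17, -78/17) → (-159/17, -44/17); (87/34, 81/17) → (-83/34, 115/17)
T4 translate by (6, -6): (-25/34, 169/17) → (179/34, 67/17); (-101/17, 64/17) → (1/17, -38/17); (-161/17, 32/17) → (-59/17, -70/17); (-159/17, -44/17) → (-57/17, -146/17); (-83/34, 115/17) → (121/34, 13/17)
T5 scale by (-2, 1): (179/34, 67/17) → (-179/17, 67/17); (1/17, -38/17) → (-2/17, -38/17); (-59/17, -70/17) → (118/17, -70/17); (-57/17, -146/17) → (114/17, -146/17); (121/34, 13/17) → (-121/17, 13/17)
T6 translate by (-1, -3): (-179/17, 67/17) → (-196/17, 16/17); (-2/17, -38/17) → (-19/17, -89/17); (118/17, -70/17) → (101/17, -121/17); (114/17, -146/17) → (97/17, -197/17); (-121/17, 13/17) → (-138/17, -38/17)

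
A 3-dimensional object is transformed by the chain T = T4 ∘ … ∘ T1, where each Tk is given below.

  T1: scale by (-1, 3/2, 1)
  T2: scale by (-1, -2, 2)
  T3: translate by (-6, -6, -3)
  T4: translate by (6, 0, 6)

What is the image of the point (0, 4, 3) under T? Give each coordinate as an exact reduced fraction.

T(p) = (0, -18, 9)

T1 scale by (-1, 3/2, 1): (0, 4, 3) → (0, 6, 3)
T2 scale by (-1, -2, 2): (0, 6, 3) → (0, -12, 6)
T3 translate by (-6, -6, -3): (0, -12, 6) → (-6, -18, 3)
T4 translate by (6, 0, 6): (-6, -18, 3) → (0, -18, 9)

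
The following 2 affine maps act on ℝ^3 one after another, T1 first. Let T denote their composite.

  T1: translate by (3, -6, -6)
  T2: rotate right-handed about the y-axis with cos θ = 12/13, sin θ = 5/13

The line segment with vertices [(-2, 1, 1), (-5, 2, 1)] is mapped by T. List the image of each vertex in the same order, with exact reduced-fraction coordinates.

T1 translate by (3, -6, -6): (-2, 1, 1) → (1, -5, -5); (-5, 2, 1) → (-2, -4, -5)
T2 rotate right-handed about the y-axis with cos θ = 12/13, sin θ = 5/13: (1, -5, -5) → (-1, -5, -5); (-2, -4, -5) → (-49/13, -4, -50/13)

image vertices: (-1, -5, -5), (-49/13, -4, -50/13)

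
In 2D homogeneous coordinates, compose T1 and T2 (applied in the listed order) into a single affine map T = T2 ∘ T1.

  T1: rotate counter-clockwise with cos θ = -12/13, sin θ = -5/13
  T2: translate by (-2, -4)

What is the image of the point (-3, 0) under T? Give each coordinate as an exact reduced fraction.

T(p) = (10/13, -37/13)

T1 rotate counter-clockwise with cos θ = -12/13, sin θ = -5/13: (-3, 0) → (36/13, 15/13)
T2 translate by (-2, -4): (36/13, 15/13) → (10/13, -37/13)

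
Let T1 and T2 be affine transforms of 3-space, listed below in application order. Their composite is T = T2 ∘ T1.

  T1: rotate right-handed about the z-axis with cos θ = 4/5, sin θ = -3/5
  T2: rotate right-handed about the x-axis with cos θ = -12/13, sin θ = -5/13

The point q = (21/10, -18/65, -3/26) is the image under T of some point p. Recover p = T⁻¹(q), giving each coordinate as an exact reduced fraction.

T1 = [4/5 3/5 0 0; -3/5 4/5 0 0; 0 0 1 0; 0 0 0 1]
T2·T1 = [4/5 3/5 0 0; 36/65 -48/65 5/13 0; 3/13 -4/13 -12/13 0; 0 0 0 1]
det M = 1; M⁻¹ = [4/5 36/65 3/13 0; 3/5 -48/65 -4/13 0; 0 5/13 -12/13 0; 0 0 0 1]
M⁻¹ · (21/10, -18/65, -3/26)ᵀ = (3/2, 3/2, 0)ᵀ

p = (3/2, 3/2, 0)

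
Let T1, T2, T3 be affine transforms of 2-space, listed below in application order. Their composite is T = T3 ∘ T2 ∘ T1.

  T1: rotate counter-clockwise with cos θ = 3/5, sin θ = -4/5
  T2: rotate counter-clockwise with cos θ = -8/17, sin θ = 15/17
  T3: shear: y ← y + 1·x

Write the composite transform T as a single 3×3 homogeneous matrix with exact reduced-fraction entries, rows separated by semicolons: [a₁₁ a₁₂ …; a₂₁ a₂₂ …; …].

T1 = [3/5 4/5 0; -4/5 3/5 0; 0 0 1]
T2·T1 = [36/85 -77/85 0; 77/85 36/85 0; 0 0 1]
T3·…·T1 = [36/85 -77/85 0; 113/85 -41/85 0; 0 0 1]

T = [36/85 -77/85 0; 113/85 -41/85 0; 0 0 1]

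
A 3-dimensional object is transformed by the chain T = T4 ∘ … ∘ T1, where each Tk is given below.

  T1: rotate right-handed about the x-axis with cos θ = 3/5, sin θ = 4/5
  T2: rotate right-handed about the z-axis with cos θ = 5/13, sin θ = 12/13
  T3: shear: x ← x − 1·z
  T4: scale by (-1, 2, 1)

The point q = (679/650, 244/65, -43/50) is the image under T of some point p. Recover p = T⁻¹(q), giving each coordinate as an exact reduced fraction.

p = (1, 4/5, -5/2)

T1 = [1 0 0 0; 0 3/5 -4/5 0; 0 4/5 3/5 0; 0 0 0 1]
T2·T1 = [5/13 -36/65 48/65 0; 12/13 3/13 -4/13 0; 0 4/5 3/5 0; 0 0 0 1]
T3·…·T1 = [5/13 -88/65 9/65 0; 12/13 3/13 -4/13 0; 0 4/5 3/5 0; 0 0 0 1]
T4·…·T1 = [-5/13 88/65 -9/65 0; 24/13 6/13 -8/13 0; 0 4/5 3/5 0; 0 0 0 1]
det M = -2; M⁻¹ = [-5/13 6/13 5/13 0; 36/65 3/26 16/65 0; -48/65 -2/13 87/65 0; 0 0 0 1]
M⁻¹ · (679/650, 244/65, -43/50)ᵀ = (1, 4/5, -5/2)ᵀ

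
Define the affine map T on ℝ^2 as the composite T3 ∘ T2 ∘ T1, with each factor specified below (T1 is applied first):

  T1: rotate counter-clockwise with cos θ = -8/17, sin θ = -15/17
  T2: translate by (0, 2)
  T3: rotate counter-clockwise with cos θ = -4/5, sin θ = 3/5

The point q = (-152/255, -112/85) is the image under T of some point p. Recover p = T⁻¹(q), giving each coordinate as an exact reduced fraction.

T1 = [-8/17 15/17 0; -15/17 -8/17 0; 0 0 1]
T2·T1 = [-8/17 15/17 0; -15/17 -8/17 2; 0 0 1]
T3·…·T1 = [77/85 -36/85 -6/5; 36/85 77/85 -8/5; 0 0 1]
det M = 1; M⁻¹ = [77/85 36/85 30/17; -36/85 77/85 16/17; 0 0 1]
M⁻¹ · (-152/255, -112/85)ᵀ = (2/3, 0)ᵀ

p = (2/3, 0)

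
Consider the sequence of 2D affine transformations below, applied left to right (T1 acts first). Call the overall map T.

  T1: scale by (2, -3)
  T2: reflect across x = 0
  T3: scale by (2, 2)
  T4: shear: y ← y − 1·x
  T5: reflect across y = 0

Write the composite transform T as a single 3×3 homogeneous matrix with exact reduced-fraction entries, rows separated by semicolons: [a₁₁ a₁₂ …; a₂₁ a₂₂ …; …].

T = [-4 0 0; -4 6 0; 0 0 1]

T1 = [2 0 0; 0 -3 0; 0 0 1]
T2·T1 = [-2 0 0; 0 -3 0; 0 0 1]
T3·…·T1 = [-4 0 0; 0 -6 0; 0 0 1]
T4·…·T1 = [-4 0 0; 4 -6 0; 0 0 1]
T5·…·T1 = [-4 0 0; -4 6 0; 0 0 1]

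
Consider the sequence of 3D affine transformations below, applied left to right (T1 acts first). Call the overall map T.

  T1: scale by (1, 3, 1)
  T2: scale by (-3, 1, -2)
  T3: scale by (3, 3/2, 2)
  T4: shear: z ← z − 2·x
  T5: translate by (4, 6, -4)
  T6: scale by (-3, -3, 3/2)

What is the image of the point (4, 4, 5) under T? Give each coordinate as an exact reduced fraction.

T(p) = (96, -72, 72)

T1 scale by (1, 3, 1): (4, 4, 5) → (4, 12, 5)
T2 scale by (-3, 1, -2): (4, 12, 5) → (-12, 12, -10)
T3 scale by (3, 3/2, 2): (-12, 12, -10) → (-36, 18, -20)
T4 shear: z ← z − 2·x: (-36, 18, -20) → (-36, 18, 52)
T5 translate by (4, 6, -4): (-36, 18, 52) → (-32, 24, 48)
T6 scale by (-3, -3, 3/2): (-32, 24, 48) → (96, -72, 72)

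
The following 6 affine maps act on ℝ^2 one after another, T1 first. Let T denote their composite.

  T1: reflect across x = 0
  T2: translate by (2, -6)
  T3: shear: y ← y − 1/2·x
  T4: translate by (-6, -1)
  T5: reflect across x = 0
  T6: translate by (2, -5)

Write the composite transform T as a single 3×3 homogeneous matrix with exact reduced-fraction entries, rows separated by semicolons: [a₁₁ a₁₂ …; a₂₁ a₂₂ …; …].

T1 = [-1 0 0; 0 1 0; 0 0 1]
T2·T1 = [-1 0 2; 0 1 -6; 0 0 1]
T3·…·T1 = [-1 0 2; 1/2 1 -7; 0 0 1]
T4·…·T1 = [-1 0 -4; 1/2 1 -8; 0 0 1]
T5·…·T1 = [1 0 4; 1/2 1 -8; 0 0 1]
T6·…·T1 = [1 0 6; 1/2 1 -13; 0 0 1]

T = [1 0 6; 1/2 1 -13; 0 0 1]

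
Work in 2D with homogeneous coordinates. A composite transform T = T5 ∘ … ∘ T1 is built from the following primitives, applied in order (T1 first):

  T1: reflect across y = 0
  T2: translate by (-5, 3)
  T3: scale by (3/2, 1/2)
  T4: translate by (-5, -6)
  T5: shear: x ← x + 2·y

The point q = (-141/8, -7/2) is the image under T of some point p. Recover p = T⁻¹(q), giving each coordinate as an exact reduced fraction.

p = (5/4, -2)

T1 = [1 0 0; 0 -1 0; 0 0 1]
T2·T1 = [1 0 -5; 0 -1 3; 0 0 1]
T3·…·T1 = [3/2 0 -15/2; 0 -1/2 3/2; 0 0 1]
T4·…·T1 = [3/2 0 -25/2; 0 -1/2 -9/2; 0 0 1]
T5·…·T1 = [3/2 -1 -43/2; 0 -1/2 -9/2; 0 0 1]
det M = -3/4; M⁻¹ = [2/3 -4/3 25/3; 0 -2 -9; 0 0 1]
M⁻¹ · (-141/8, -7/2)ᵀ = (5/4, -2)ᵀ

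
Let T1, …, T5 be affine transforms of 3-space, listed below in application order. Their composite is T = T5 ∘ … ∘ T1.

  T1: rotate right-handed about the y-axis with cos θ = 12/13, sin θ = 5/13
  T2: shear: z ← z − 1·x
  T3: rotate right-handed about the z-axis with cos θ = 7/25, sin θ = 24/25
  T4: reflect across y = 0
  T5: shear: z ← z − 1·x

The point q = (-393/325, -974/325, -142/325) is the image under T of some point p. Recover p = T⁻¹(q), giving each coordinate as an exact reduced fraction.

T1 = [12/13 0 5/13 0; 0 1 0 0; -5/13 0 12/13 0; 0 0 0 1]
T2·T1 = [12/13 0 5/13 0; 0 1 0 0; -17/13 0 7/13 0; 0 0 0 1]
T3·…·T1 = [84/325 -24/25 7/65 0; 288/325 7/25 24/65 0; -17/13 0 7/13 0; 0 0 0 1]
T4·…·T1 = [84/325 -24/25 7/65 0; -288/325 -7/25 -24/65 0; -17/13 0 7/13 0; 0 0 0 1]
T5·…·T1 = [84/325 -24/25 7/65 0; -288/325 -7/25 -24/65 0; -509/325 24/25 28/65 0; 0 0 0 1]
det M = -1; M⁻¹ = [-76/325 -168/325 -5/13 0; -24/25 -7/25 0 0; 419/325 -408/325 12/13 0; 0 0 0 1]
M⁻¹ · (-393/325, -974/325, -142/325)ᵀ = (2, 2, 9/5)ᵀ

p = (2, 2, 9/5)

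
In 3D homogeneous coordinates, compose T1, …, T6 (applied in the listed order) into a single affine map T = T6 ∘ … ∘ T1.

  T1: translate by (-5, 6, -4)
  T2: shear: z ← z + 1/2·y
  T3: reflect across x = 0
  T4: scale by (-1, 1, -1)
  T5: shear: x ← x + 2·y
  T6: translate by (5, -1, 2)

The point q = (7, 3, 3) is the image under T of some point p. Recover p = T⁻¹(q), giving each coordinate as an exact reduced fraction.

p = (-1, -2, 1)

T1 = [1 0 0 -5; 0 1 0 6; 0 0 1 -4; 0 0 0 1]
T2·T1 = [1 0 0 -5; 0 1 0 6; 0 1/2 1 -1; 0 0 0 1]
T3·…·T1 = [-1 0 0 5; 0 1 0 6; 0 1/2 1 -1; 0 0 0 1]
T4·…·T1 = [1 0 0 -5; 0 1 0 6; 0 -1/2 -1 1; 0 0 0 1]
T5·…·T1 = [1 2 0 7; 0 1 0 6; 0 -1/2 -1 1; 0 0 0 1]
T6·…·T1 = [1 2 0 12; 0 1 0 5; 0 -1/2 -1 3; 0 0 0 1]
det M = -1; M⁻¹ = [1 -2 0 -2; 0 1 0 -5; 0 -1/2 -1 11/2; 0 0 0 1]
M⁻¹ · (7, 3, 3)ᵀ = (-1, -2, 1)ᵀ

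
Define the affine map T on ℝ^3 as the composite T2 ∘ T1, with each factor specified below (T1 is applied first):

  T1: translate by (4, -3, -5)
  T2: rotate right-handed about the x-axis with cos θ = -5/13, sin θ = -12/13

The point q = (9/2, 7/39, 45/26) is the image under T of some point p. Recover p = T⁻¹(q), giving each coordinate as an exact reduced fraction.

T1 = [1 0 0 4; 0 1 0 -3; 0 0 1 -5; 0 0 0 1]
T2·T1 = [1 0 0 4; 0 -5/13 12/13 -45/13; 0 -12/13 -5/13 61/13; 0 0 0 1]
det M = 1; M⁻¹ = [1 0 0 -4; 0 -5/13 -12/13 3; 0 12/13 -5/13 5; 0 0 0 1]
M⁻¹ · (9/2, 7/39, 45/26)ᵀ = (1/2, 4/3, 9/2)ᵀ

p = (1/2, 4/3, 9/2)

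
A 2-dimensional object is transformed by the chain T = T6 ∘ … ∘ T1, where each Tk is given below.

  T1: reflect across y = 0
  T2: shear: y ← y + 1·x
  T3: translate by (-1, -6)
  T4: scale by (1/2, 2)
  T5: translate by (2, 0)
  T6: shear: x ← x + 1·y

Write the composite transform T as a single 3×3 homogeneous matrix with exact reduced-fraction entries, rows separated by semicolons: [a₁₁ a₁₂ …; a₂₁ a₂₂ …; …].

T1 = [1 0 0; 0 -1 0; 0 0 1]
T2·T1 = [1 0 0; 1 -1 0; 0 0 1]
T3·…·T1 = [1 0 -1; 1 -1 -6; 0 0 1]
T4·…·T1 = [1/2 0 -1/2; 2 -2 -12; 0 0 1]
T5·…·T1 = [1/2 0 3/2; 2 -2 -12; 0 0 1]
T6·…·T1 = [5/2 -2 -21/2; 2 -2 -12; 0 0 1]

T = [5/2 -2 -21/2; 2 -2 -12; 0 0 1]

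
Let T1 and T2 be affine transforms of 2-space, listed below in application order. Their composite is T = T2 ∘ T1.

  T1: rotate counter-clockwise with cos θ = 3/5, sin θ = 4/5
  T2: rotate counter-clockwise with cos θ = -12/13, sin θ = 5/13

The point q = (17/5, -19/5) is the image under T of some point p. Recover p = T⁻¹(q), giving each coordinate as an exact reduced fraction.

p = (-1, 5)

T1 = [3/5 -4/5 0; 4/5 3/5 0; 0 0 1]
T2·T1 = [-56/65 33/65 0; -33/65 -56/65 0; 0 0 1]
det M = 1; M⁻¹ = [-56/65 -33/65 0; 33/65 -56/65 0; 0 0 1]
M⁻¹ · (17/5, -19/5)ᵀ = (-1, 5)ᵀ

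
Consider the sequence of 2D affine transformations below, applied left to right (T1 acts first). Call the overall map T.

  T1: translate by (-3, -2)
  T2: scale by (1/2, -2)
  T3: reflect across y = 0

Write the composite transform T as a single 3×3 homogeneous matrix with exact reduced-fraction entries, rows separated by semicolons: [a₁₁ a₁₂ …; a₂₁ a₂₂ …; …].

T = [1/2 0 -3/2; 0 2 -4; 0 0 1]

T1 = [1 0 -3; 0 1 -2; 0 0 1]
T2·T1 = [1/2 0 -3/2; 0 -2 4; 0 0 1]
T3·…·T1 = [1/2 0 -3/2; 0 2 -4; 0 0 1]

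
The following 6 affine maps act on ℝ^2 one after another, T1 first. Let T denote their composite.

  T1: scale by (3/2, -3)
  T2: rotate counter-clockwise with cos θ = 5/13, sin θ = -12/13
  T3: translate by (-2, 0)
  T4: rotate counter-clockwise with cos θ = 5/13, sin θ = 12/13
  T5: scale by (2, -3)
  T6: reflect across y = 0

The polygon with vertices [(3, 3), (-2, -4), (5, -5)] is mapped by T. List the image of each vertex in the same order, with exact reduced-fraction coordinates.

T1 scale by (3/2, -3): (3, 3) → (9/2, -9); (-2, -4) → (-3, 12); (5, -5) → (15/2, 15)
T2 rotate counter-clockwise with cos θ = 5/13, sin θ = -12/13: (9/2, -9) → (-171/26, -99/13); (-3, 12) → (129/13, 96/13); (15/2, 15) → (435/26, -15/13)
T3 translate by (-2, 0): (-171/26, -99/13) → (-223/26, -99/13); (129/13, 96/13) → (103/13, 96/13); (435/26, -15/13) → (383/26, -15/13)
T4 rotate counter-clockwise with cos θ = 5/13, sin θ = 12/13: (-223/26, -99/13) → (97/26, -141/13); (103/13, 96/13) → (-49/13, 132/13); (383/26, -15/13) → (175/26, 171/13)
T5 scale by (2, -3): (97/26, -141/13) → (97/13, 423/13); (-49/13, 132/13) → (-98/13, -396/13); (175/26, 171/13) → (175/13, -513/13)
T6 reflect across y = 0: (97/13, 423/13) → (97/13, -423/13); (-98/13, -396/13) → (-98/13, 396/13); (175/13, -513/13) → (175/13, 513/13)

image vertices: (97/13, -423/13), (-98/13, 396/13), (175/13, 513/13)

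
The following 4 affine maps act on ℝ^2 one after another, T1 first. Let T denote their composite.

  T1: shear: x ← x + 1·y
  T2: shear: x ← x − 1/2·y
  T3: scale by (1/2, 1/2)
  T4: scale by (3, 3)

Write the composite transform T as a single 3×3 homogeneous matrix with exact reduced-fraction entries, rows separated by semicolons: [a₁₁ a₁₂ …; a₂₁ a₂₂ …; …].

T = [3/2 3/4 0; 0 3/2 0; 0 0 1]

T1 = [1 1 0; 0 1 0; 0 0 1]
T2·T1 = [1 1/2 0; 0 1 0; 0 0 1]
T3·…·T1 = [1/2 1/4 0; 0 1/2 0; 0 0 1]
T4·…·T1 = [3/2 3/4 0; 0 3/2 0; 0 0 1]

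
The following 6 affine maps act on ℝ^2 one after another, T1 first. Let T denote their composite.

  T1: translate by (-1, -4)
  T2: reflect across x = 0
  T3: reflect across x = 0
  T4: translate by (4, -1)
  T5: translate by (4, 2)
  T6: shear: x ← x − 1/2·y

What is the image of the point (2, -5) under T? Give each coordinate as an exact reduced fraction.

T1 translate by (-1, -4): (2, -5) → (1, -9)
T2 reflect across x = 0: (1, -9) → (-1, -9)
T3 reflect across x = 0: (-1, -9) → (1, -9)
T4 translate by (4, -1): (1, -9) → (5, -10)
T5 translate by (4, 2): (5, -10) → (9, -8)
T6 shear: x ← x − 1/2·y: (9, -8) → (13, -8)

T(p) = (13, -8)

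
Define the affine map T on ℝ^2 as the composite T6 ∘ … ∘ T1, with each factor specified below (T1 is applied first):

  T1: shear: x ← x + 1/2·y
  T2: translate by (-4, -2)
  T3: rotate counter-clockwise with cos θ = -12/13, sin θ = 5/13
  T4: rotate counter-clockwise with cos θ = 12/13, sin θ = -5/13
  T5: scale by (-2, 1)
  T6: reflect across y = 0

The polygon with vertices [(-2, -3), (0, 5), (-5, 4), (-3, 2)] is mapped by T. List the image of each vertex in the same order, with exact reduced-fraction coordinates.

T1 shear: x ← x + 1/2·y: (-2, -3) → (-7/2, -3); (0, 5) → (5/2, 5); (-5, 4) → (-3, 4); (-3, 2) → (-2, 2)
T2 translate by (-4, -2): (-7/2, -3) → (-15/2, -5); (5/2, 5) → (-3/2, 3); (-3, 4) → (-7, 2); (-2, 2) → (-6, 0)
T3 rotate counter-clockwise with cos θ = -12/13, sin θ = 5/13: (-15/2, -5) → (115/13, 45/26); (-3/2, 3) → (3/13, -87/26); (-7, 2) → (74/13, -59/13); (-6, 0) → (72/13, -30/13)
T4 rotate counter-clockwise with cos θ = 12/13, sin θ = -5/13: (115/13, 45/26) → (2985/338, -305/169); (3/13, -87/26) → (-363/338, -537/169); (74/13, -59/13) → (593/169, -1078/169); (72/13, -30/13) → (714/169, -720/169)
T5 scale by (-2, 1): (2985/338, -305/169) → (-2985/169, -305/169); (-363/338, -537/169) → (363/169, -537/169); (593/169, -1078/169) → (-1186/169, -1078/169); (714/169, -720/169) → (-1428/169, -720/169)
T6 reflect across y = 0: (-2985/169, -305/169) → (-2985/169, 305/169); (363/169, -537/169) → (363/169, 537/169); (-1186/169, -1078/169) → (-1186/169, 1078/169); (-1428/169, -720/169) → (-1428/169, 720/169)

image vertices: (-2985/169, 305/169), (363/169, 537/169), (-1186/169, 1078/169), (-1428/169, 720/169)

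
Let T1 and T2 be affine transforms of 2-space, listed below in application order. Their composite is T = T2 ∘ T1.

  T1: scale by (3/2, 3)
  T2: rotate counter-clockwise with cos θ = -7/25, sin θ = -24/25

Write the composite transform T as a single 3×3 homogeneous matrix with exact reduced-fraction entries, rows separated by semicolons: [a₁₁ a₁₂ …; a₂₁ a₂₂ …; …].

T = [-21/50 72/25 0; -36/25 -21/25 0; 0 0 1]

T1 = [3/2 0 0; 0 3 0; 0 0 1]
T2·T1 = [-21/50 72/25 0; -36/25 -21/25 0; 0 0 1]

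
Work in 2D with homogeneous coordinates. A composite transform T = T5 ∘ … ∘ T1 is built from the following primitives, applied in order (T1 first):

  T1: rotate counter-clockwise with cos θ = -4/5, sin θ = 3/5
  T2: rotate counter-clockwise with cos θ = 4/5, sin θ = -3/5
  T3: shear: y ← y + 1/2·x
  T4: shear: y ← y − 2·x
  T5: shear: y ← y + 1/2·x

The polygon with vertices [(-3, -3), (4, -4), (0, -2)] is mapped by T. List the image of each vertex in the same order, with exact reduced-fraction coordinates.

T1 rotate counter-clockwise with cos θ = -4/5, sin θ = 3/5: (-3, -3) → (21/5, 3/5); (4, -4) → (-4/5, 28/5); (0, -2) → (6/5, 8/5)
T2 rotate counter-clockwise with cos θ = 4/5, sin θ = -3/5: (21/5, 3/5) → (93/25, -51/25); (-4/5, 28/5) → (68/25, 124/25); (6/5, 8/5) → (48/25, 14/25)
T3 shear: y ← y + 1/2·x: (93/25, -51/25) → (93/25, -9/50); (68/25, 124/25) → (68/25, 158/25); (48/25, 14/25) → (48/25, 38/25)
T4 shear: y ← y − 2·x: (93/25, -9/50) → (93/25, -381/50); (68/25, 158/25) → (68/25, 22/25); (48/25, 38/25) → (48/25, -58/25)
T5 shear: y ← y + 1/2·x: (93/25, -381/50) → (93/25, -144/25); (68/25, 22/25) → (68/25, 56/25); (48/25, -58/25) → (48/25, -34/25)

image vertices: (93/25, -144/25), (68/25, 56/25), (48/25, -34/25)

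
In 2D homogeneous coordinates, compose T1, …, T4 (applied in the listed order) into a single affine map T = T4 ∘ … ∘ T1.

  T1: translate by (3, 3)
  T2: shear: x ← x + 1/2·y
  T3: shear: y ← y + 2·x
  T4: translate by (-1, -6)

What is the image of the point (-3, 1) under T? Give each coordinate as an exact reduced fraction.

T(p) = (1, 2)

T1 translate by (3, 3): (-3, 1) → (0, 4)
T2 shear: x ← x + 1/2·y: (0, 4) → (2, 4)
T3 shear: y ← y + 2·x: (2, 4) → (2, 8)
T4 translate by (-1, -6): (2, 8) → (1, 2)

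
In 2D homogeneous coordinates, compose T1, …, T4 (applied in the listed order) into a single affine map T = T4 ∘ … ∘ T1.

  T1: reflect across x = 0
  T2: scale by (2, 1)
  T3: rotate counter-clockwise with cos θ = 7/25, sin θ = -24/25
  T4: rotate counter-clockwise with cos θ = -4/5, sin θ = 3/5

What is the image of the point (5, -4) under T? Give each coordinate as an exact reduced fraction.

T(p) = (28/125, -1346/125)

T1 reflect across x = 0: (5, -4) → (-5, -4)
T2 scale by (2, 1): (-5, -4) → (-10, -4)
T3 rotate counter-clockwise with cos θ = 7/25, sin θ = -24/25: (-10, -4) → (-166/25, 212/25)
T4 rotate counter-clockwise with cos θ = -4/5, sin θ = 3/5: (-166/25, 212/25) → (28/125, -1346/125)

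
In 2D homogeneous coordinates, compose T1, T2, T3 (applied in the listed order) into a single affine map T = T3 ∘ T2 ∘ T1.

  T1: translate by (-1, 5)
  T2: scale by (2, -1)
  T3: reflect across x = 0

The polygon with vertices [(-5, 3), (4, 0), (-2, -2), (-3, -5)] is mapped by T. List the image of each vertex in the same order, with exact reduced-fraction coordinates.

image vertices: (12, -8), (-6, -5), (6, -3), (8, 0)

T1 translate by (-1, 5): (-5, 3) → (-6, 8); (4, 0) → (3, 5); (-2, -2) → (-3, 3); (-3, -5) → (-4, 0)
T2 scale by (2, -1): (-6, 8) → (-12, -8); (3, 5) → (6, -5); (-3, 3) → (-6, -3); (-4, 0) → (-8, 0)
T3 reflect across x = 0: (-12, -8) → (12, -8); (6, -5) → (-6, -5); (-6, -3) → (6, -3); (-8, 0) → (8, 0)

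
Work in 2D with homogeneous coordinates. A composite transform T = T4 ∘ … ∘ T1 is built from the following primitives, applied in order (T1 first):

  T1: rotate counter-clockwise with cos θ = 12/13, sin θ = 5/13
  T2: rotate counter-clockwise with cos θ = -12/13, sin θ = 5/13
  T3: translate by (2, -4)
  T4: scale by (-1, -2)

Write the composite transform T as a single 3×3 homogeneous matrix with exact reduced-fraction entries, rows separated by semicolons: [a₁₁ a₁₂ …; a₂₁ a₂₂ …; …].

T = [1 0 -2; 0 2 8; 0 0 1]

T1 = [12/13 -5/13 0; 5/13 12/13 0; 0 0 1]
T2·T1 = [-1 0 0; 0 -1 0; 0 0 1]
T3·…·T1 = [-1 0 2; 0 -1 -4; 0 0 1]
T4·…·T1 = [1 0 -2; 0 2 8; 0 0 1]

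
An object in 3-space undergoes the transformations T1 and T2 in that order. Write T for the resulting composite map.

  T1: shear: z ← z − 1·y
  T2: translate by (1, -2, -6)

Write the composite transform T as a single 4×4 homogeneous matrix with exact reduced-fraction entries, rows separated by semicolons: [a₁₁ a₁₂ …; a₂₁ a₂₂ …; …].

T = [1 0 0 1; 0 1 0 -2; 0 -1 1 -6; 0 0 0 1]

T1 = [1 0 0 0; 0 1 0 0; 0 -1 1 0; 0 0 0 1]
T2·T1 = [1 0 0 1; 0 1 0 -2; 0 -1 1 -6; 0 0 0 1]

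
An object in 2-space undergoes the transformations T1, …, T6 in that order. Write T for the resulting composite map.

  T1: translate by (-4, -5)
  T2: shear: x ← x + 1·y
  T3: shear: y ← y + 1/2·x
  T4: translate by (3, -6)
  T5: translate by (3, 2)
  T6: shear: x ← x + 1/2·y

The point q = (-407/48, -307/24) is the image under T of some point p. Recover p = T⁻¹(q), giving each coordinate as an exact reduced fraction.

p = (2/3, 1/4)

T1 = [1 0 -4; 0 1 -5; 0 0 1]
T2·T1 = [1 1 -9; 0 1 -5; 0 0 1]
T3·…·T1 = [1 1 -9; 1/2 3/2 -19/2; 0 0 1]
T4·…·T1 = [1 1 -6; 1/2 3/2 -31/2; 0 0 1]
T5·…·T1 = [1 1 -3; 1/2 3/2 -27/2; 0 0 1]
T6·…·T1 = [5/4 7/4 -39/4; 1/2 3/2 -27/2; 0 0 1]
det M = 1; M⁻¹ = [3/2 -7/4 -9; -1/2 5/4 12; 0 0 1]
M⁻¹ · (-407/48, -307/24)ᵀ = (2/3, 1/4)ᵀ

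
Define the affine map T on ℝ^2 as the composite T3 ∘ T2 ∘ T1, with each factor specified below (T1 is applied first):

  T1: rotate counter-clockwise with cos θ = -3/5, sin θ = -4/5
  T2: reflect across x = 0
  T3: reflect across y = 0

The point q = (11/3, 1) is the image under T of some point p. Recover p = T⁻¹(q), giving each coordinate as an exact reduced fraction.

T1 = [-3/5 4/5 0; -4/5 -3/5 0; 0 0 1]
T2·T1 = [3/5 -4/5 0; -4/5 -3/5 0; 0 0 1]
T3·…·T1 = [3/5 -4/5 0; 4/5 3/5 0; 0 0 1]
det M = 1; M⁻¹ = [3/5 4/5 0; -4/5 3/5 0; 0 0 1]
M⁻¹ · (11/3, 1)ᵀ = (3, -7/3)ᵀ

p = (3, -7/3)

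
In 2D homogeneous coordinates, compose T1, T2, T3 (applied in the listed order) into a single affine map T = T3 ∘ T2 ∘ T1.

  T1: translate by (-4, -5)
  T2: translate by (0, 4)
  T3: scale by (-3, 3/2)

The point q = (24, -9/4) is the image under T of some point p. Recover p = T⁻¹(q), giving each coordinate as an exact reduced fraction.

T1 = [1 0 -4; 0 1 -5; 0 0 1]
T2·T1 = [1 0 -4; 0 1 -1; 0 0 1]
T3·…·T1 = [-3 0 12; 0 3/2 -3/2; 0 0 1]
det M = -9/2; M⁻¹ = [-1/3 0 4; 0 2/3 1; 0 0 1]
M⁻¹ · (24, -9/4)ᵀ = (-4, -1/2)ᵀ

p = (-4, -1/2)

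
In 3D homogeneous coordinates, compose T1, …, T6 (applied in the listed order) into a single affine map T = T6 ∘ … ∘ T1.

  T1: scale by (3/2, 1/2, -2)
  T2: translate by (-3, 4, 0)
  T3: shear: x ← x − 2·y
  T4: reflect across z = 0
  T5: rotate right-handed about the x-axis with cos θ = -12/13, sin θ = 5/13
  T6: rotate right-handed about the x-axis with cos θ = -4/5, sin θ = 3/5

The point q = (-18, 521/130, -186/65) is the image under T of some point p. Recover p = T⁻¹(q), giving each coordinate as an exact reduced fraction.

p = (-4, 1, 1)

T1 = [3/2 0 0 0; 0 1/2 0 0; 0 0 -2 0; 0 0 0 1]
T2·T1 = [3/2 0 0 -3; 0 1/2 0 4; 0 0 -2 0; 0 0 0 1]
T3·…·T1 = [3/2 -1 0 -11; 0 1/2 0 4; 0 0 -2 0; 0 0 0 1]
T4·…·T1 = [3/2 -1 0 -11; 0 1/2 0 4; 0 0 2 0; 0 0 0 1]
T5·…·T1 = [3/2 -1 0 -11; 0 -6/13 -10/13 -48/13; 0 5/26 -24/13 20/13; 0 0 0 1]
T6·…·T1 = [3/2 -1 0 -11; 0 33/130 112/65 132/65; 0 -28/65 66/65 -224/65; 0 0 0 1]
det M = 3/2; M⁻¹ = [2/3 44/65 -224/195 2; 0 66/65 -112/65 -8; 0 28/65 33/130 0; 0 0 0 1]
M⁻¹ · (-18, 521/130, -186/65)ᵀ = (-4, 1, 1)ᵀ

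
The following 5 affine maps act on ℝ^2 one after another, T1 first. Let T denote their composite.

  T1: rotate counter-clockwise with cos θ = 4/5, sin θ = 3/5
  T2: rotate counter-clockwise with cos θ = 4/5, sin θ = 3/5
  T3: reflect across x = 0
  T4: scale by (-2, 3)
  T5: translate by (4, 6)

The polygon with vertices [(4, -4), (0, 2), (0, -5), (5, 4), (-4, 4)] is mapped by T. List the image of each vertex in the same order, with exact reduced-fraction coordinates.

image vertices: (348/25, 354/25), (4/25, 192/25), (68/5, 9/5), (-22/25, 594/25), (-148/25, -54/25)

T1 rotate counter-clockwise with cos θ = 4/5, sin θ = 3/5: (4, -4) → (28/5, -4/5); (0, 2) → (-6/5, 8/5); (0, -5) → (3, -4); (5, 4) → (8/5, 31/5); (-4, 4) → (-28/5, 4/5)
T2 rotate counter-clockwise with cos θ = 4/5, sin θ = 3/5: (28/5, -4/5) → (124/25, 68/25); (-6/5, 8/5) → (-48/25, 14/25); (3, -4) → (24/5, -7/5); (8/5, 31/5) → (-61/25, 148/25); (-28/5, 4/5) → (-124/25, -68/25)
T3 reflect across x = 0: (124/25, 68/25) → (-124/25, 68/25); (-48/25, 14/25) → (48/25, 14/25); (24/5, -7/5) → (-24/5, -7/5); (-61/25, 148/25) → (61/25, 148/25); (-124/25, -68/25) → (124/25, -68/25)
T4 scale by (-2, 3): (-124/25, 68/25) → (248/25, 204/25); (48/25, 14/25) → (-96/25, 42/25); (-24/5, -7/5) → (48/5, -21/5); (61/25, 148/25) → (-122/25, 444/25); (124/25, -68/25) → (-248/25, -204/25)
T5 translate by (4, 6): (248/25, 204/25) → (348/25, 354/25); (-96/25, 42/25) → (4/25, 192/25); (48/5, -21/5) → (68/5, 9/5); (-122/25, 444/25) → (-22/25, 594/25); (-248/25, -204/25) → (-148/25, -54/25)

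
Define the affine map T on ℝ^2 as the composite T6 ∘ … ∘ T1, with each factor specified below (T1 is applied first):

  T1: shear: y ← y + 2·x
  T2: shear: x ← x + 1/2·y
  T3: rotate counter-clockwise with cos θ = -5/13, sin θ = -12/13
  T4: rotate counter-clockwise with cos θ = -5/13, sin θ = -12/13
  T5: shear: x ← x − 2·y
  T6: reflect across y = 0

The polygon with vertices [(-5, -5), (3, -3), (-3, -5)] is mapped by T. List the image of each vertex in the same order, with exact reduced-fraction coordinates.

image vertices: (5435/338, -285/169), (-2523/338, -183/169), (3507/338, -289/169)

T1 shear: y ← y + 2·x: (-5, -5) → (-5, -15); (3, -3) → (3, 3); (-3, -5) → (-3, -11)
T2 shear: x ← x + 1/2·y: (-5, -15) → (-25/2, -15); (3, 3) → (9/2, 3); (-3, -11) → (-17/2, -11)
T3 rotate counter-clockwise with cos θ = -5/13, sin θ = -12/13: (-25/2, -15) → (-235/26, 225/13); (9/2, 3) → (27/26, -69/13); (-17/2, -11) → (-179/26, 157/13)
T4 rotate counter-clockwise with cos θ = -5/13, sin θ = -12/13: (-235/26, 225/13) → (6575/338, 285/169); (27/26, -69/13) → (-1791/338, 183/169); (-179/26, 157/13) → (4663/338, 289/169)
T5 shear: x ← x − 2·y: (6575/338, 285/169) → (5435/338, 285/169); (-1791/338, 183/169) → (-2523/338, 183/169); (4663/338, 289/169) → (3507/338, 289/169)
T6 reflect across y = 0: (5435/338, 285/169) → (5435/338, -285/169); (-2523/338, 183/169) → (-2523/338, -183/169); (3507/338, 289/169) → (3507/338, -289/169)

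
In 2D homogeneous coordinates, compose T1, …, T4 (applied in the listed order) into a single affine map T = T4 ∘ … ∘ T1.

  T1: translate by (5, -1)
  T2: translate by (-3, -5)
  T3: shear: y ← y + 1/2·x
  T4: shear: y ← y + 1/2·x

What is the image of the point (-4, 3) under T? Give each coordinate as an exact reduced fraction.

T(p) = (-2, -5)

T1 translate by (5, -1): (-4, 3) → (1, 2)
T2 translate by (-3, -5): (1, 2) → (-2, -3)
T3 shear: y ← y + 1/2·x: (-2, -3) → (-2, -4)
T4 shear: y ← y + 1/2·x: (-2, -4) → (-2, -5)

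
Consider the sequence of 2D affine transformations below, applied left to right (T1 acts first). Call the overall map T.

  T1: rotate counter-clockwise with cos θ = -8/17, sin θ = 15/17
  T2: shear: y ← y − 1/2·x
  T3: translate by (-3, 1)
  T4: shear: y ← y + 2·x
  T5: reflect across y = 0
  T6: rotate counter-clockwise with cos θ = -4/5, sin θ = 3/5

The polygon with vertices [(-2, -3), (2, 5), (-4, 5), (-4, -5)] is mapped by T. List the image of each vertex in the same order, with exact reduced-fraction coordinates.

T1 rotate counter-clockwise with cos θ = -8/17, sin θ = 15/17: (-2, -3) → (61/17, -6/17); (2, 5) → (-91/17, -10/17); (-4, 5) → (-43/17, -100/17); (-4, -5) → (107/17, -20/17)
T2 shear: y ← y − 1/2·x: (61/17, -6/17) → (61/17, -73/34); (-91/17, -10/17) → (-91/17, 71/34); (-43/17, -100/17) → (-43/17, -157/34); (107/17, -20/17) → (107/17, -147/34)
T3 translate by (-3, 1): (61/17, -73/34) → (10/17, -39/34); (-91/17, 71/34) → (-142/17, 105/34); (-43/17, -157/34) → (-94/17, -123/34); (107/17, -147/34) → (56/17, -113/34)
T4 shear: y ← y + 2·x: (10/17, -39/34) → (10/17, 1/34); (-142/17, 105/34) → (-142/17, -463/34); (-94/17, -123/34) → (-94/17, -499/34); (56/17, -113/34) → (56/17, 111/34)
T5 reflect across y = 0: (10/17, 1/34) → (10/17, -1/34); (-142/17, -463/34) → (-142/17, 463/34); (-94/17, -499/34) → (-94/17, 499/34); (56/17, 111/34) → (56/17, -111/34)
T6 rotate counter-clockwise with cos θ = -4/5, sin θ = 3/5: (10/17, -1/34) → (-77/170, 32/85); (-142/17, 463/34) → (-253/170, -1352/85); (-94/17, 499/34) → (-149/34, -256/17); (56/17, -111/34) → (-23/34, 78/17)

image vertices: (-77/170, 32/85), (-253/170, -1352/85), (-149/34, -256/17), (-23/34, 78/17)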